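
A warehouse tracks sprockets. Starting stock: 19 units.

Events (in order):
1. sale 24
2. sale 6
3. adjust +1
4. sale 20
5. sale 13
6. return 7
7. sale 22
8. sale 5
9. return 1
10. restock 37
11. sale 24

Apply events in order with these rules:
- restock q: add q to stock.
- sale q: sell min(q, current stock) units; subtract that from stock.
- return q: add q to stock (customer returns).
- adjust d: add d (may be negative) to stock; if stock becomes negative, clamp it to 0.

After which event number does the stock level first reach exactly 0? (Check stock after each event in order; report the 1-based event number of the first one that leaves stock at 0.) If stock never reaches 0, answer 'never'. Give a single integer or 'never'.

Processing events:
Start: stock = 19
  Event 1 (sale 24): sell min(24,19)=19. stock: 19 - 19 = 0. total_sold = 19
  Event 2 (sale 6): sell min(6,0)=0. stock: 0 - 0 = 0. total_sold = 19
  Event 3 (adjust +1): 0 + 1 = 1
  Event 4 (sale 20): sell min(20,1)=1. stock: 1 - 1 = 0. total_sold = 20
  Event 5 (sale 13): sell min(13,0)=0. stock: 0 - 0 = 0. total_sold = 20
  Event 6 (return 7): 0 + 7 = 7
  Event 7 (sale 22): sell min(22,7)=7. stock: 7 - 7 = 0. total_sold = 27
  Event 8 (sale 5): sell min(5,0)=0. stock: 0 - 0 = 0. total_sold = 27
  Event 9 (return 1): 0 + 1 = 1
  Event 10 (restock 37): 1 + 37 = 38
  Event 11 (sale 24): sell min(24,38)=24. stock: 38 - 24 = 14. total_sold = 51
Final: stock = 14, total_sold = 51

First zero at event 1.

Answer: 1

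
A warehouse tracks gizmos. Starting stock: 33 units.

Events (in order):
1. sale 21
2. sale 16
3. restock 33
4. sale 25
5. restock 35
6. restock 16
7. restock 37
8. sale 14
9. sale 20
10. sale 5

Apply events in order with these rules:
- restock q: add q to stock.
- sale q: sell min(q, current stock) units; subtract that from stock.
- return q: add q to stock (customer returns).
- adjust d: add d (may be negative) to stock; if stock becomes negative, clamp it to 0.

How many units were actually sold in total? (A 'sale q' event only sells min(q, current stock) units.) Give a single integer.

Answer: 97

Derivation:
Processing events:
Start: stock = 33
  Event 1 (sale 21): sell min(21,33)=21. stock: 33 - 21 = 12. total_sold = 21
  Event 2 (sale 16): sell min(16,12)=12. stock: 12 - 12 = 0. total_sold = 33
  Event 3 (restock 33): 0 + 33 = 33
  Event 4 (sale 25): sell min(25,33)=25. stock: 33 - 25 = 8. total_sold = 58
  Event 5 (restock 35): 8 + 35 = 43
  Event 6 (restock 16): 43 + 16 = 59
  Event 7 (restock 37): 59 + 37 = 96
  Event 8 (sale 14): sell min(14,96)=14. stock: 96 - 14 = 82. total_sold = 72
  Event 9 (sale 20): sell min(20,82)=20. stock: 82 - 20 = 62. total_sold = 92
  Event 10 (sale 5): sell min(5,62)=5. stock: 62 - 5 = 57. total_sold = 97
Final: stock = 57, total_sold = 97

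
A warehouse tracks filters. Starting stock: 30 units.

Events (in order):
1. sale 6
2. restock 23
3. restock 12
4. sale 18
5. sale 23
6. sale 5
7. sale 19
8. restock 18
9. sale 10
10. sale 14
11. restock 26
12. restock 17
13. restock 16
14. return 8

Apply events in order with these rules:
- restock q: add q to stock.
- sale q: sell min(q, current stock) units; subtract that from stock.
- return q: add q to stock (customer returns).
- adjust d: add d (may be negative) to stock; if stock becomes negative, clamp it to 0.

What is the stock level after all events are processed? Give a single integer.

Answer: 67

Derivation:
Processing events:
Start: stock = 30
  Event 1 (sale 6): sell min(6,30)=6. stock: 30 - 6 = 24. total_sold = 6
  Event 2 (restock 23): 24 + 23 = 47
  Event 3 (restock 12): 47 + 12 = 59
  Event 4 (sale 18): sell min(18,59)=18. stock: 59 - 18 = 41. total_sold = 24
  Event 5 (sale 23): sell min(23,41)=23. stock: 41 - 23 = 18. total_sold = 47
  Event 6 (sale 5): sell min(5,18)=5. stock: 18 - 5 = 13. total_sold = 52
  Event 7 (sale 19): sell min(19,13)=13. stock: 13 - 13 = 0. total_sold = 65
  Event 8 (restock 18): 0 + 18 = 18
  Event 9 (sale 10): sell min(10,18)=10. stock: 18 - 10 = 8. total_sold = 75
  Event 10 (sale 14): sell min(14,8)=8. stock: 8 - 8 = 0. total_sold = 83
  Event 11 (restock 26): 0 + 26 = 26
  Event 12 (restock 17): 26 + 17 = 43
  Event 13 (restock 16): 43 + 16 = 59
  Event 14 (return 8): 59 + 8 = 67
Final: stock = 67, total_sold = 83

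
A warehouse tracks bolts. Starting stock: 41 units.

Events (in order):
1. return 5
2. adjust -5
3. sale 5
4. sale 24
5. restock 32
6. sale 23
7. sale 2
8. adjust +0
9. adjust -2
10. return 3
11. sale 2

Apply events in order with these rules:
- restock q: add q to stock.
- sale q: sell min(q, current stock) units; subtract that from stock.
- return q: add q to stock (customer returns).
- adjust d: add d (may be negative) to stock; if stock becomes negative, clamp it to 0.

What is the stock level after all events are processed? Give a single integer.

Processing events:
Start: stock = 41
  Event 1 (return 5): 41 + 5 = 46
  Event 2 (adjust -5): 46 + -5 = 41
  Event 3 (sale 5): sell min(5,41)=5. stock: 41 - 5 = 36. total_sold = 5
  Event 4 (sale 24): sell min(24,36)=24. stock: 36 - 24 = 12. total_sold = 29
  Event 5 (restock 32): 12 + 32 = 44
  Event 6 (sale 23): sell min(23,44)=23. stock: 44 - 23 = 21. total_sold = 52
  Event 7 (sale 2): sell min(2,21)=2. stock: 21 - 2 = 19. total_sold = 54
  Event 8 (adjust +0): 19 + 0 = 19
  Event 9 (adjust -2): 19 + -2 = 17
  Event 10 (return 3): 17 + 3 = 20
  Event 11 (sale 2): sell min(2,20)=2. stock: 20 - 2 = 18. total_sold = 56
Final: stock = 18, total_sold = 56

Answer: 18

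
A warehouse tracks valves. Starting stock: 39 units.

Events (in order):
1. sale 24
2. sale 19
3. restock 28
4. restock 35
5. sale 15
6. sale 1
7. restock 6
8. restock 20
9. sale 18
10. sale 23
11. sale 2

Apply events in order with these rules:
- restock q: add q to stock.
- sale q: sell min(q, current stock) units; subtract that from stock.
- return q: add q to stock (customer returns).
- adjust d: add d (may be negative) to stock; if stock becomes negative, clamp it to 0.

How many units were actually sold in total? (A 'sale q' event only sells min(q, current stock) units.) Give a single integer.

Processing events:
Start: stock = 39
  Event 1 (sale 24): sell min(24,39)=24. stock: 39 - 24 = 15. total_sold = 24
  Event 2 (sale 19): sell min(19,15)=15. stock: 15 - 15 = 0. total_sold = 39
  Event 3 (restock 28): 0 + 28 = 28
  Event 4 (restock 35): 28 + 35 = 63
  Event 5 (sale 15): sell min(15,63)=15. stock: 63 - 15 = 48. total_sold = 54
  Event 6 (sale 1): sell min(1,48)=1. stock: 48 - 1 = 47. total_sold = 55
  Event 7 (restock 6): 47 + 6 = 53
  Event 8 (restock 20): 53 + 20 = 73
  Event 9 (sale 18): sell min(18,73)=18. stock: 73 - 18 = 55. total_sold = 73
  Event 10 (sale 23): sell min(23,55)=23. stock: 55 - 23 = 32. total_sold = 96
  Event 11 (sale 2): sell min(2,32)=2. stock: 32 - 2 = 30. total_sold = 98
Final: stock = 30, total_sold = 98

Answer: 98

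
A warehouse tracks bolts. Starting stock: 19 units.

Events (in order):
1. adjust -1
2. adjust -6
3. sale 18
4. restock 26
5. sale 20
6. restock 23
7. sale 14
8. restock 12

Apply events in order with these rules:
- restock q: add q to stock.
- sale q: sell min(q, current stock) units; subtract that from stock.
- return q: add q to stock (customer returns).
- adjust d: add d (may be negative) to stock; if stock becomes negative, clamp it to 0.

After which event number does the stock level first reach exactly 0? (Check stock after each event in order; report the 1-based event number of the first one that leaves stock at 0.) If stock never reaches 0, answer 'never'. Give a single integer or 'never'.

Answer: 3

Derivation:
Processing events:
Start: stock = 19
  Event 1 (adjust -1): 19 + -1 = 18
  Event 2 (adjust -6): 18 + -6 = 12
  Event 3 (sale 18): sell min(18,12)=12. stock: 12 - 12 = 0. total_sold = 12
  Event 4 (restock 26): 0 + 26 = 26
  Event 5 (sale 20): sell min(20,26)=20. stock: 26 - 20 = 6. total_sold = 32
  Event 6 (restock 23): 6 + 23 = 29
  Event 7 (sale 14): sell min(14,29)=14. stock: 29 - 14 = 15. total_sold = 46
  Event 8 (restock 12): 15 + 12 = 27
Final: stock = 27, total_sold = 46

First zero at event 3.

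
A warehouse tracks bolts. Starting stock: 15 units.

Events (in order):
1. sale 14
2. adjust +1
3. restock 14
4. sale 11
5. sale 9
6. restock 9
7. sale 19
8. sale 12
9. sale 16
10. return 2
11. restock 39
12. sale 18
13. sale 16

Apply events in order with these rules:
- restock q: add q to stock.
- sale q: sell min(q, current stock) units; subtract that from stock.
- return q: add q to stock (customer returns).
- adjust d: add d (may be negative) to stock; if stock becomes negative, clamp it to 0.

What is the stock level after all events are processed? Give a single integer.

Answer: 7

Derivation:
Processing events:
Start: stock = 15
  Event 1 (sale 14): sell min(14,15)=14. stock: 15 - 14 = 1. total_sold = 14
  Event 2 (adjust +1): 1 + 1 = 2
  Event 3 (restock 14): 2 + 14 = 16
  Event 4 (sale 11): sell min(11,16)=11. stock: 16 - 11 = 5. total_sold = 25
  Event 5 (sale 9): sell min(9,5)=5. stock: 5 - 5 = 0. total_sold = 30
  Event 6 (restock 9): 0 + 9 = 9
  Event 7 (sale 19): sell min(19,9)=9. stock: 9 - 9 = 0. total_sold = 39
  Event 8 (sale 12): sell min(12,0)=0. stock: 0 - 0 = 0. total_sold = 39
  Event 9 (sale 16): sell min(16,0)=0. stock: 0 - 0 = 0. total_sold = 39
  Event 10 (return 2): 0 + 2 = 2
  Event 11 (restock 39): 2 + 39 = 41
  Event 12 (sale 18): sell min(18,41)=18. stock: 41 - 18 = 23. total_sold = 57
  Event 13 (sale 16): sell min(16,23)=16. stock: 23 - 16 = 7. total_sold = 73
Final: stock = 7, total_sold = 73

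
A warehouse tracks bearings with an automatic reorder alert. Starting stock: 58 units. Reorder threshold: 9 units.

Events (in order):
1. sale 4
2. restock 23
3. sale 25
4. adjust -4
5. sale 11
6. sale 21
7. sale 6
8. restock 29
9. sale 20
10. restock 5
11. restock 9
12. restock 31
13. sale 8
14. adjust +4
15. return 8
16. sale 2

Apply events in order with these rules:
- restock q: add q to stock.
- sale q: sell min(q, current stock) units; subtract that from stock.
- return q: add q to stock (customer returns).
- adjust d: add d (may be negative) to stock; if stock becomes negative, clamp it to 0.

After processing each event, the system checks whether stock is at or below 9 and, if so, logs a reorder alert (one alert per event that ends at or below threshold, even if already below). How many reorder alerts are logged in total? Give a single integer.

Answer: 0

Derivation:
Processing events:
Start: stock = 58
  Event 1 (sale 4): sell min(4,58)=4. stock: 58 - 4 = 54. total_sold = 4
  Event 2 (restock 23): 54 + 23 = 77
  Event 3 (sale 25): sell min(25,77)=25. stock: 77 - 25 = 52. total_sold = 29
  Event 4 (adjust -4): 52 + -4 = 48
  Event 5 (sale 11): sell min(11,48)=11. stock: 48 - 11 = 37. total_sold = 40
  Event 6 (sale 21): sell min(21,37)=21. stock: 37 - 21 = 16. total_sold = 61
  Event 7 (sale 6): sell min(6,16)=6. stock: 16 - 6 = 10. total_sold = 67
  Event 8 (restock 29): 10 + 29 = 39
  Event 9 (sale 20): sell min(20,39)=20. stock: 39 - 20 = 19. total_sold = 87
  Event 10 (restock 5): 19 + 5 = 24
  Event 11 (restock 9): 24 + 9 = 33
  Event 12 (restock 31): 33 + 31 = 64
  Event 13 (sale 8): sell min(8,64)=8. stock: 64 - 8 = 56. total_sold = 95
  Event 14 (adjust +4): 56 + 4 = 60
  Event 15 (return 8): 60 + 8 = 68
  Event 16 (sale 2): sell min(2,68)=2. stock: 68 - 2 = 66. total_sold = 97
Final: stock = 66, total_sold = 97

Checking against threshold 9:
  After event 1: stock=54 > 9
  After event 2: stock=77 > 9
  After event 3: stock=52 > 9
  After event 4: stock=48 > 9
  After event 5: stock=37 > 9
  After event 6: stock=16 > 9
  After event 7: stock=10 > 9
  After event 8: stock=39 > 9
  After event 9: stock=19 > 9
  After event 10: stock=24 > 9
  After event 11: stock=33 > 9
  After event 12: stock=64 > 9
  After event 13: stock=56 > 9
  After event 14: stock=60 > 9
  After event 15: stock=68 > 9
  After event 16: stock=66 > 9
Alert events: []. Count = 0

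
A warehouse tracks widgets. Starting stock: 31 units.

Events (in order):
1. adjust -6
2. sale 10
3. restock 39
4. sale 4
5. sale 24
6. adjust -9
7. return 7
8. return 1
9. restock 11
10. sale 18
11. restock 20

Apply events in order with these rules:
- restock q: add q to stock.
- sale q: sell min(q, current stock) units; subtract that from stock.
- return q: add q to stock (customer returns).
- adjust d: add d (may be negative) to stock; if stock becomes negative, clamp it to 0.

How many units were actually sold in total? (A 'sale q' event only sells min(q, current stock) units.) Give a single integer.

Processing events:
Start: stock = 31
  Event 1 (adjust -6): 31 + -6 = 25
  Event 2 (sale 10): sell min(10,25)=10. stock: 25 - 10 = 15. total_sold = 10
  Event 3 (restock 39): 15 + 39 = 54
  Event 4 (sale 4): sell min(4,54)=4. stock: 54 - 4 = 50. total_sold = 14
  Event 5 (sale 24): sell min(24,50)=24. stock: 50 - 24 = 26. total_sold = 38
  Event 6 (adjust -9): 26 + -9 = 17
  Event 7 (return 7): 17 + 7 = 24
  Event 8 (return 1): 24 + 1 = 25
  Event 9 (restock 11): 25 + 11 = 36
  Event 10 (sale 18): sell min(18,36)=18. stock: 36 - 18 = 18. total_sold = 56
  Event 11 (restock 20): 18 + 20 = 38
Final: stock = 38, total_sold = 56

Answer: 56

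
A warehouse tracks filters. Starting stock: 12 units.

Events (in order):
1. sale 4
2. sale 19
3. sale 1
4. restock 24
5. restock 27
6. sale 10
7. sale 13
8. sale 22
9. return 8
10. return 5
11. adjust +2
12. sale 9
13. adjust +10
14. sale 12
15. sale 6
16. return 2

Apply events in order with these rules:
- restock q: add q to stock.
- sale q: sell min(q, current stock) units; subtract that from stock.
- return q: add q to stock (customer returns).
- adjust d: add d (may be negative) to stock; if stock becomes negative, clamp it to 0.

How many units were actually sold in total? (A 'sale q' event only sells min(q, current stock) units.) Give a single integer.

Answer: 84

Derivation:
Processing events:
Start: stock = 12
  Event 1 (sale 4): sell min(4,12)=4. stock: 12 - 4 = 8. total_sold = 4
  Event 2 (sale 19): sell min(19,8)=8. stock: 8 - 8 = 0. total_sold = 12
  Event 3 (sale 1): sell min(1,0)=0. stock: 0 - 0 = 0. total_sold = 12
  Event 4 (restock 24): 0 + 24 = 24
  Event 5 (restock 27): 24 + 27 = 51
  Event 6 (sale 10): sell min(10,51)=10. stock: 51 - 10 = 41. total_sold = 22
  Event 7 (sale 13): sell min(13,41)=13. stock: 41 - 13 = 28. total_sold = 35
  Event 8 (sale 22): sell min(22,28)=22. stock: 28 - 22 = 6. total_sold = 57
  Event 9 (return 8): 6 + 8 = 14
  Event 10 (return 5): 14 + 5 = 19
  Event 11 (adjust +2): 19 + 2 = 21
  Event 12 (sale 9): sell min(9,21)=9. stock: 21 - 9 = 12. total_sold = 66
  Event 13 (adjust +10): 12 + 10 = 22
  Event 14 (sale 12): sell min(12,22)=12. stock: 22 - 12 = 10. total_sold = 78
  Event 15 (sale 6): sell min(6,10)=6. stock: 10 - 6 = 4. total_sold = 84
  Event 16 (return 2): 4 + 2 = 6
Final: stock = 6, total_sold = 84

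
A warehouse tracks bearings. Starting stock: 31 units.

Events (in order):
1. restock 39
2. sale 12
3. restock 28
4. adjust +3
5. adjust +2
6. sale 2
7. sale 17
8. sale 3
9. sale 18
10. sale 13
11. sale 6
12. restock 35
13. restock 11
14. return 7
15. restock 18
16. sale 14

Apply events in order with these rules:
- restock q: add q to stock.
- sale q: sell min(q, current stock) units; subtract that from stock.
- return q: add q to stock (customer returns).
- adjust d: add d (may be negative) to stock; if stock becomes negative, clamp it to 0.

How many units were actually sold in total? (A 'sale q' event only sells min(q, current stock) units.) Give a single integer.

Processing events:
Start: stock = 31
  Event 1 (restock 39): 31 + 39 = 70
  Event 2 (sale 12): sell min(12,70)=12. stock: 70 - 12 = 58. total_sold = 12
  Event 3 (restock 28): 58 + 28 = 86
  Event 4 (adjust +3): 86 + 3 = 89
  Event 5 (adjust +2): 89 + 2 = 91
  Event 6 (sale 2): sell min(2,91)=2. stock: 91 - 2 = 89. total_sold = 14
  Event 7 (sale 17): sell min(17,89)=17. stock: 89 - 17 = 72. total_sold = 31
  Event 8 (sale 3): sell min(3,72)=3. stock: 72 - 3 = 69. total_sold = 34
  Event 9 (sale 18): sell min(18,69)=18. stock: 69 - 18 = 51. total_sold = 52
  Event 10 (sale 13): sell min(13,51)=13. stock: 51 - 13 = 38. total_sold = 65
  Event 11 (sale 6): sell min(6,38)=6. stock: 38 - 6 = 32. total_sold = 71
  Event 12 (restock 35): 32 + 35 = 67
  Event 13 (restock 11): 67 + 11 = 78
  Event 14 (return 7): 78 + 7 = 85
  Event 15 (restock 18): 85 + 18 = 103
  Event 16 (sale 14): sell min(14,103)=14. stock: 103 - 14 = 89. total_sold = 85
Final: stock = 89, total_sold = 85

Answer: 85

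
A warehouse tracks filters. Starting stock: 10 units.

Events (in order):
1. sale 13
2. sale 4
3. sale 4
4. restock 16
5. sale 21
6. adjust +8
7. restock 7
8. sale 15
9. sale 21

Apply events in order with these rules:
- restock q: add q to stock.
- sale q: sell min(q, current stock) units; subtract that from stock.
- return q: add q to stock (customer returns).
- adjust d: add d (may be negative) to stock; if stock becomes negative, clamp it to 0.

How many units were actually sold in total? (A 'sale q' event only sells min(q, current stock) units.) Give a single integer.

Answer: 41

Derivation:
Processing events:
Start: stock = 10
  Event 1 (sale 13): sell min(13,10)=10. stock: 10 - 10 = 0. total_sold = 10
  Event 2 (sale 4): sell min(4,0)=0. stock: 0 - 0 = 0. total_sold = 10
  Event 3 (sale 4): sell min(4,0)=0. stock: 0 - 0 = 0. total_sold = 10
  Event 4 (restock 16): 0 + 16 = 16
  Event 5 (sale 21): sell min(21,16)=16. stock: 16 - 16 = 0. total_sold = 26
  Event 6 (adjust +8): 0 + 8 = 8
  Event 7 (restock 7): 8 + 7 = 15
  Event 8 (sale 15): sell min(15,15)=15. stock: 15 - 15 = 0. total_sold = 41
  Event 9 (sale 21): sell min(21,0)=0. stock: 0 - 0 = 0. total_sold = 41
Final: stock = 0, total_sold = 41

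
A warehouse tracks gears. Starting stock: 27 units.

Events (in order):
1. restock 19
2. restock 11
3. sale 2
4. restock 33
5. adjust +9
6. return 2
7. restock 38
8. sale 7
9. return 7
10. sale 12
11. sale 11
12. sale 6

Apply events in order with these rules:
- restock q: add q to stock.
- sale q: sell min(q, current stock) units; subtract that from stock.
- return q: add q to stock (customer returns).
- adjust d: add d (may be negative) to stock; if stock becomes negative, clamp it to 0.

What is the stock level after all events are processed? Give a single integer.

Processing events:
Start: stock = 27
  Event 1 (restock 19): 27 + 19 = 46
  Event 2 (restock 11): 46 + 11 = 57
  Event 3 (sale 2): sell min(2,57)=2. stock: 57 - 2 = 55. total_sold = 2
  Event 4 (restock 33): 55 + 33 = 88
  Event 5 (adjust +9): 88 + 9 = 97
  Event 6 (return 2): 97 + 2 = 99
  Event 7 (restock 38): 99 + 38 = 137
  Event 8 (sale 7): sell min(7,137)=7. stock: 137 - 7 = 130. total_sold = 9
  Event 9 (return 7): 130 + 7 = 137
  Event 10 (sale 12): sell min(12,137)=12. stock: 137 - 12 = 125. total_sold = 21
  Event 11 (sale 11): sell min(11,125)=11. stock: 125 - 11 = 114. total_sold = 32
  Event 12 (sale 6): sell min(6,114)=6. stock: 114 - 6 = 108. total_sold = 38
Final: stock = 108, total_sold = 38

Answer: 108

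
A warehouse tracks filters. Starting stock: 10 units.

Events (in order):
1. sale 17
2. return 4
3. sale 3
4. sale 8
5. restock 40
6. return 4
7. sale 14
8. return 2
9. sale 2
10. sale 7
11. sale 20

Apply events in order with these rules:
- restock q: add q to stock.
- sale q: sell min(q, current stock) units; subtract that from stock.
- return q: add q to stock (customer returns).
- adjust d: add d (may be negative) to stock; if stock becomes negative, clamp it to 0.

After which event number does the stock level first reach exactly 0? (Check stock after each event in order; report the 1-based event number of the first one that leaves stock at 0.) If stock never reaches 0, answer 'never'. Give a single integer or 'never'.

Processing events:
Start: stock = 10
  Event 1 (sale 17): sell min(17,10)=10. stock: 10 - 10 = 0. total_sold = 10
  Event 2 (return 4): 0 + 4 = 4
  Event 3 (sale 3): sell min(3,4)=3. stock: 4 - 3 = 1. total_sold = 13
  Event 4 (sale 8): sell min(8,1)=1. stock: 1 - 1 = 0. total_sold = 14
  Event 5 (restock 40): 0 + 40 = 40
  Event 6 (return 4): 40 + 4 = 44
  Event 7 (sale 14): sell min(14,44)=14. stock: 44 - 14 = 30. total_sold = 28
  Event 8 (return 2): 30 + 2 = 32
  Event 9 (sale 2): sell min(2,32)=2. stock: 32 - 2 = 30. total_sold = 30
  Event 10 (sale 7): sell min(7,30)=7. stock: 30 - 7 = 23. total_sold = 37
  Event 11 (sale 20): sell min(20,23)=20. stock: 23 - 20 = 3. total_sold = 57
Final: stock = 3, total_sold = 57

First zero at event 1.

Answer: 1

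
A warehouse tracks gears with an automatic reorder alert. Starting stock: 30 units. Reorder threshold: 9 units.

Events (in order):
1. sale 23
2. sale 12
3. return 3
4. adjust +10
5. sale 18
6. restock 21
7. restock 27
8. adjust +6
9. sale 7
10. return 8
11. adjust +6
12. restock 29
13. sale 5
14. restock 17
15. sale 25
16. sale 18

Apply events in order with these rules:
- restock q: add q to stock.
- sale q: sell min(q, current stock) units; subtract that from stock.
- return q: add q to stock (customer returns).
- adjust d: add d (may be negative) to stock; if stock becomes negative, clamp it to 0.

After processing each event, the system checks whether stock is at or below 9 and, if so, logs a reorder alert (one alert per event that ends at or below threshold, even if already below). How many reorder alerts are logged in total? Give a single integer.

Processing events:
Start: stock = 30
  Event 1 (sale 23): sell min(23,30)=23. stock: 30 - 23 = 7. total_sold = 23
  Event 2 (sale 12): sell min(12,7)=7. stock: 7 - 7 = 0. total_sold = 30
  Event 3 (return 3): 0 + 3 = 3
  Event 4 (adjust +10): 3 + 10 = 13
  Event 5 (sale 18): sell min(18,13)=13. stock: 13 - 13 = 0. total_sold = 43
  Event 6 (restock 21): 0 + 21 = 21
  Event 7 (restock 27): 21 + 27 = 48
  Event 8 (adjust +6): 48 + 6 = 54
  Event 9 (sale 7): sell min(7,54)=7. stock: 54 - 7 = 47. total_sold = 50
  Event 10 (return 8): 47 + 8 = 55
  Event 11 (adjust +6): 55 + 6 = 61
  Event 12 (restock 29): 61 + 29 = 90
  Event 13 (sale 5): sell min(5,90)=5. stock: 90 - 5 = 85. total_sold = 55
  Event 14 (restock 17): 85 + 17 = 102
  Event 15 (sale 25): sell min(25,102)=25. stock: 102 - 25 = 77. total_sold = 80
  Event 16 (sale 18): sell min(18,77)=18. stock: 77 - 18 = 59. total_sold = 98
Final: stock = 59, total_sold = 98

Checking against threshold 9:
  After event 1: stock=7 <= 9 -> ALERT
  After event 2: stock=0 <= 9 -> ALERT
  After event 3: stock=3 <= 9 -> ALERT
  After event 4: stock=13 > 9
  After event 5: stock=0 <= 9 -> ALERT
  After event 6: stock=21 > 9
  After event 7: stock=48 > 9
  After event 8: stock=54 > 9
  After event 9: stock=47 > 9
  After event 10: stock=55 > 9
  After event 11: stock=61 > 9
  After event 12: stock=90 > 9
  After event 13: stock=85 > 9
  After event 14: stock=102 > 9
  After event 15: stock=77 > 9
  After event 16: stock=59 > 9
Alert events: [1, 2, 3, 5]. Count = 4

Answer: 4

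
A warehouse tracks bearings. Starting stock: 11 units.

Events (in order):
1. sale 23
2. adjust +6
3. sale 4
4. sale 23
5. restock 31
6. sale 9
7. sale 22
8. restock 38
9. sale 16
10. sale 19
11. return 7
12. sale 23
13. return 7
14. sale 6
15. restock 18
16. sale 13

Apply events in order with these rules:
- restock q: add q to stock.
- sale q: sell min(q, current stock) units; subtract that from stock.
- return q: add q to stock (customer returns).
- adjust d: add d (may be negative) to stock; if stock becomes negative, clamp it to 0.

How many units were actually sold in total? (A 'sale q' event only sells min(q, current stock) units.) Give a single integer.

Processing events:
Start: stock = 11
  Event 1 (sale 23): sell min(23,11)=11. stock: 11 - 11 = 0. total_sold = 11
  Event 2 (adjust +6): 0 + 6 = 6
  Event 3 (sale 4): sell min(4,6)=4. stock: 6 - 4 = 2. total_sold = 15
  Event 4 (sale 23): sell min(23,2)=2. stock: 2 - 2 = 0. total_sold = 17
  Event 5 (restock 31): 0 + 31 = 31
  Event 6 (sale 9): sell min(9,31)=9. stock: 31 - 9 = 22. total_sold = 26
  Event 7 (sale 22): sell min(22,22)=22. stock: 22 - 22 = 0. total_sold = 48
  Event 8 (restock 38): 0 + 38 = 38
  Event 9 (sale 16): sell min(16,38)=16. stock: 38 - 16 = 22. total_sold = 64
  Event 10 (sale 19): sell min(19,22)=19. stock: 22 - 19 = 3. total_sold = 83
  Event 11 (return 7): 3 + 7 = 10
  Event 12 (sale 23): sell min(23,10)=10. stock: 10 - 10 = 0. total_sold = 93
  Event 13 (return 7): 0 + 7 = 7
  Event 14 (sale 6): sell min(6,7)=6. stock: 7 - 6 = 1. total_sold = 99
  Event 15 (restock 18): 1 + 18 = 19
  Event 16 (sale 13): sell min(13,19)=13. stock: 19 - 13 = 6. total_sold = 112
Final: stock = 6, total_sold = 112

Answer: 112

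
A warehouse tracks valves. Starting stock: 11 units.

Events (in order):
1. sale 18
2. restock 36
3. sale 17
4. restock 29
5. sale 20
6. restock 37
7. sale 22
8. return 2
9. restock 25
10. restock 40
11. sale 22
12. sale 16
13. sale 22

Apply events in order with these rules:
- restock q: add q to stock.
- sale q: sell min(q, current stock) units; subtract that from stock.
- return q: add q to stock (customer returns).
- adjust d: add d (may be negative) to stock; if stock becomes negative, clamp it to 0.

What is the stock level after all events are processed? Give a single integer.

Processing events:
Start: stock = 11
  Event 1 (sale 18): sell min(18,11)=11. stock: 11 - 11 = 0. total_sold = 11
  Event 2 (restock 36): 0 + 36 = 36
  Event 3 (sale 17): sell min(17,36)=17. stock: 36 - 17 = 19. total_sold = 28
  Event 4 (restock 29): 19 + 29 = 48
  Event 5 (sale 20): sell min(20,48)=20. stock: 48 - 20 = 28. total_sold = 48
  Event 6 (restock 37): 28 + 37 = 65
  Event 7 (sale 22): sell min(22,65)=22. stock: 65 - 22 = 43. total_sold = 70
  Event 8 (return 2): 43 + 2 = 45
  Event 9 (restock 25): 45 + 25 = 70
  Event 10 (restock 40): 70 + 40 = 110
  Event 11 (sale 22): sell min(22,110)=22. stock: 110 - 22 = 88. total_sold = 92
  Event 12 (sale 16): sell min(16,88)=16. stock: 88 - 16 = 72. total_sold = 108
  Event 13 (sale 22): sell min(22,72)=22. stock: 72 - 22 = 50. total_sold = 130
Final: stock = 50, total_sold = 130

Answer: 50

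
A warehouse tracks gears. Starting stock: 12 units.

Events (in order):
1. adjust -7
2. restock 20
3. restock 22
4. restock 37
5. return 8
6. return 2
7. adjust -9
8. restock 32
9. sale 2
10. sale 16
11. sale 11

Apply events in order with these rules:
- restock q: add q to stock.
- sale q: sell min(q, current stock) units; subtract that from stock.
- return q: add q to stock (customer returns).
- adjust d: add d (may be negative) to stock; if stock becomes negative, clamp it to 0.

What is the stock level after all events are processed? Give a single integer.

Answer: 88

Derivation:
Processing events:
Start: stock = 12
  Event 1 (adjust -7): 12 + -7 = 5
  Event 2 (restock 20): 5 + 20 = 25
  Event 3 (restock 22): 25 + 22 = 47
  Event 4 (restock 37): 47 + 37 = 84
  Event 5 (return 8): 84 + 8 = 92
  Event 6 (return 2): 92 + 2 = 94
  Event 7 (adjust -9): 94 + -9 = 85
  Event 8 (restock 32): 85 + 32 = 117
  Event 9 (sale 2): sell min(2,117)=2. stock: 117 - 2 = 115. total_sold = 2
  Event 10 (sale 16): sell min(16,115)=16. stock: 115 - 16 = 99. total_sold = 18
  Event 11 (sale 11): sell min(11,99)=11. stock: 99 - 11 = 88. total_sold = 29
Final: stock = 88, total_sold = 29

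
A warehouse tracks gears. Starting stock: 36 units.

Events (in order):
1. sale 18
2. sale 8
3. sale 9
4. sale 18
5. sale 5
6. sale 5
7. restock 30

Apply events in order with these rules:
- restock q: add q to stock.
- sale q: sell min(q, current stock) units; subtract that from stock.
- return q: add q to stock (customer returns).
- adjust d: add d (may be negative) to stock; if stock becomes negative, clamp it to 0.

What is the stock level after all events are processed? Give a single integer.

Processing events:
Start: stock = 36
  Event 1 (sale 18): sell min(18,36)=18. stock: 36 - 18 = 18. total_sold = 18
  Event 2 (sale 8): sell min(8,18)=8. stock: 18 - 8 = 10. total_sold = 26
  Event 3 (sale 9): sell min(9,10)=9. stock: 10 - 9 = 1. total_sold = 35
  Event 4 (sale 18): sell min(18,1)=1. stock: 1 - 1 = 0. total_sold = 36
  Event 5 (sale 5): sell min(5,0)=0. stock: 0 - 0 = 0. total_sold = 36
  Event 6 (sale 5): sell min(5,0)=0. stock: 0 - 0 = 0. total_sold = 36
  Event 7 (restock 30): 0 + 30 = 30
Final: stock = 30, total_sold = 36

Answer: 30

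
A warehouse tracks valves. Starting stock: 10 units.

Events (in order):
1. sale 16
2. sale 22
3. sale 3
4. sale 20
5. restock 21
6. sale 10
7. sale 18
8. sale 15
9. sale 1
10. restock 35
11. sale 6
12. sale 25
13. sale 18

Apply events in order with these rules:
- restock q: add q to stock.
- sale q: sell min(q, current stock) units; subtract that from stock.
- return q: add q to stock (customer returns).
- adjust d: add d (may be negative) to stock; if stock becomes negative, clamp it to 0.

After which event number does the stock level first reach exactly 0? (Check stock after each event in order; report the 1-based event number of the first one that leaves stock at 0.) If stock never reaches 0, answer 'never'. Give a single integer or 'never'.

Processing events:
Start: stock = 10
  Event 1 (sale 16): sell min(16,10)=10. stock: 10 - 10 = 0. total_sold = 10
  Event 2 (sale 22): sell min(22,0)=0. stock: 0 - 0 = 0. total_sold = 10
  Event 3 (sale 3): sell min(3,0)=0. stock: 0 - 0 = 0. total_sold = 10
  Event 4 (sale 20): sell min(20,0)=0. stock: 0 - 0 = 0. total_sold = 10
  Event 5 (restock 21): 0 + 21 = 21
  Event 6 (sale 10): sell min(10,21)=10. stock: 21 - 10 = 11. total_sold = 20
  Event 7 (sale 18): sell min(18,11)=11. stock: 11 - 11 = 0. total_sold = 31
  Event 8 (sale 15): sell min(15,0)=0. stock: 0 - 0 = 0. total_sold = 31
  Event 9 (sale 1): sell min(1,0)=0. stock: 0 - 0 = 0. total_sold = 31
  Event 10 (restock 35): 0 + 35 = 35
  Event 11 (sale 6): sell min(6,35)=6. stock: 35 - 6 = 29. total_sold = 37
  Event 12 (sale 25): sell min(25,29)=25. stock: 29 - 25 = 4. total_sold = 62
  Event 13 (sale 18): sell min(18,4)=4. stock: 4 - 4 = 0. total_sold = 66
Final: stock = 0, total_sold = 66

First zero at event 1.

Answer: 1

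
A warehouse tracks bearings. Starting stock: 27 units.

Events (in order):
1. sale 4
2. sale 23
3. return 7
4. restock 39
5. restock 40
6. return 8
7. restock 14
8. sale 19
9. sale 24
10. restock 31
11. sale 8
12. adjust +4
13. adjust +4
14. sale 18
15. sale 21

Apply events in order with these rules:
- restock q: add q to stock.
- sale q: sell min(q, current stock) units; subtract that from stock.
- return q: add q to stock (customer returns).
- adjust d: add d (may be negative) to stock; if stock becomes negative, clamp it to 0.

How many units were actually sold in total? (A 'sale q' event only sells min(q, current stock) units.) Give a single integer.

Answer: 117

Derivation:
Processing events:
Start: stock = 27
  Event 1 (sale 4): sell min(4,27)=4. stock: 27 - 4 = 23. total_sold = 4
  Event 2 (sale 23): sell min(23,23)=23. stock: 23 - 23 = 0. total_sold = 27
  Event 3 (return 7): 0 + 7 = 7
  Event 4 (restock 39): 7 + 39 = 46
  Event 5 (restock 40): 46 + 40 = 86
  Event 6 (return 8): 86 + 8 = 94
  Event 7 (restock 14): 94 + 14 = 108
  Event 8 (sale 19): sell min(19,108)=19. stock: 108 - 19 = 89. total_sold = 46
  Event 9 (sale 24): sell min(24,89)=24. stock: 89 - 24 = 65. total_sold = 70
  Event 10 (restock 31): 65 + 31 = 96
  Event 11 (sale 8): sell min(8,96)=8. stock: 96 - 8 = 88. total_sold = 78
  Event 12 (adjust +4): 88 + 4 = 92
  Event 13 (adjust +4): 92 + 4 = 96
  Event 14 (sale 18): sell min(18,96)=18. stock: 96 - 18 = 78. total_sold = 96
  Event 15 (sale 21): sell min(21,78)=21. stock: 78 - 21 = 57. total_sold = 117
Final: stock = 57, total_sold = 117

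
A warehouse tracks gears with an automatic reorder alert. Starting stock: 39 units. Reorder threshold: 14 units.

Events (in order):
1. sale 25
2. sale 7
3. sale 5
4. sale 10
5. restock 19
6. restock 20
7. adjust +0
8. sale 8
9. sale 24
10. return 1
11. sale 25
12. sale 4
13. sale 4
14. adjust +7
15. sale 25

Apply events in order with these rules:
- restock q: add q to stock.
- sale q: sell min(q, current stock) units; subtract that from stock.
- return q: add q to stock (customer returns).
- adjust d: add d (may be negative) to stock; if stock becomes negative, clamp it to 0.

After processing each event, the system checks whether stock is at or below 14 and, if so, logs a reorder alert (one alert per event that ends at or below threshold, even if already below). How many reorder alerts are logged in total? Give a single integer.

Answer: 11

Derivation:
Processing events:
Start: stock = 39
  Event 1 (sale 25): sell min(25,39)=25. stock: 39 - 25 = 14. total_sold = 25
  Event 2 (sale 7): sell min(7,14)=7. stock: 14 - 7 = 7. total_sold = 32
  Event 3 (sale 5): sell min(5,7)=5. stock: 7 - 5 = 2. total_sold = 37
  Event 4 (sale 10): sell min(10,2)=2. stock: 2 - 2 = 0. total_sold = 39
  Event 5 (restock 19): 0 + 19 = 19
  Event 6 (restock 20): 19 + 20 = 39
  Event 7 (adjust +0): 39 + 0 = 39
  Event 8 (sale 8): sell min(8,39)=8. stock: 39 - 8 = 31. total_sold = 47
  Event 9 (sale 24): sell min(24,31)=24. stock: 31 - 24 = 7. total_sold = 71
  Event 10 (return 1): 7 + 1 = 8
  Event 11 (sale 25): sell min(25,8)=8. stock: 8 - 8 = 0. total_sold = 79
  Event 12 (sale 4): sell min(4,0)=0. stock: 0 - 0 = 0. total_sold = 79
  Event 13 (sale 4): sell min(4,0)=0. stock: 0 - 0 = 0. total_sold = 79
  Event 14 (adjust +7): 0 + 7 = 7
  Event 15 (sale 25): sell min(25,7)=7. stock: 7 - 7 = 0. total_sold = 86
Final: stock = 0, total_sold = 86

Checking against threshold 14:
  After event 1: stock=14 <= 14 -> ALERT
  After event 2: stock=7 <= 14 -> ALERT
  After event 3: stock=2 <= 14 -> ALERT
  After event 4: stock=0 <= 14 -> ALERT
  After event 5: stock=19 > 14
  After event 6: stock=39 > 14
  After event 7: stock=39 > 14
  After event 8: stock=31 > 14
  After event 9: stock=7 <= 14 -> ALERT
  After event 10: stock=8 <= 14 -> ALERT
  After event 11: stock=0 <= 14 -> ALERT
  After event 12: stock=0 <= 14 -> ALERT
  After event 13: stock=0 <= 14 -> ALERT
  After event 14: stock=7 <= 14 -> ALERT
  After event 15: stock=0 <= 14 -> ALERT
Alert events: [1, 2, 3, 4, 9, 10, 11, 12, 13, 14, 15]. Count = 11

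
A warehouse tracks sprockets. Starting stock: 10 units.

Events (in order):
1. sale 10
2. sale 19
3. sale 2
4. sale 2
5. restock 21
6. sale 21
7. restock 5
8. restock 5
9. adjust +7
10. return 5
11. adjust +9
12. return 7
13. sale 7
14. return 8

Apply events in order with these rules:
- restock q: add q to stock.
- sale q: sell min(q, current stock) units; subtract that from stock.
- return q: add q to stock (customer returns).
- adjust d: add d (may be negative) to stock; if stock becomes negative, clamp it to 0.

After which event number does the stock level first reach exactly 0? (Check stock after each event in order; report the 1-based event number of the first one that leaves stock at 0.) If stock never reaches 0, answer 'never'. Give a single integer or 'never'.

Processing events:
Start: stock = 10
  Event 1 (sale 10): sell min(10,10)=10. stock: 10 - 10 = 0. total_sold = 10
  Event 2 (sale 19): sell min(19,0)=0. stock: 0 - 0 = 0. total_sold = 10
  Event 3 (sale 2): sell min(2,0)=0. stock: 0 - 0 = 0. total_sold = 10
  Event 4 (sale 2): sell min(2,0)=0. stock: 0 - 0 = 0. total_sold = 10
  Event 5 (restock 21): 0 + 21 = 21
  Event 6 (sale 21): sell min(21,21)=21. stock: 21 - 21 = 0. total_sold = 31
  Event 7 (restock 5): 0 + 5 = 5
  Event 8 (restock 5): 5 + 5 = 10
  Event 9 (adjust +7): 10 + 7 = 17
  Event 10 (return 5): 17 + 5 = 22
  Event 11 (adjust +9): 22 + 9 = 31
  Event 12 (return 7): 31 + 7 = 38
  Event 13 (sale 7): sell min(7,38)=7. stock: 38 - 7 = 31. total_sold = 38
  Event 14 (return 8): 31 + 8 = 39
Final: stock = 39, total_sold = 38

First zero at event 1.

Answer: 1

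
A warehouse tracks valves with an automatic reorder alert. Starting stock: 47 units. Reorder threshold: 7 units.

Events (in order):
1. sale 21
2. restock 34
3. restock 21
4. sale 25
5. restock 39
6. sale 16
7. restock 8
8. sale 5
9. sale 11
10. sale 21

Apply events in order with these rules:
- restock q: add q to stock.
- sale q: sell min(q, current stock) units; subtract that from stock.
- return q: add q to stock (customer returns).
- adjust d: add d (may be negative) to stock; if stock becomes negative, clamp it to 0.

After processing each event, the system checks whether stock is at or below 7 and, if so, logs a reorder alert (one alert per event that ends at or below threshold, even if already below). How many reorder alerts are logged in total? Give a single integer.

Processing events:
Start: stock = 47
  Event 1 (sale 21): sell min(21,47)=21. stock: 47 - 21 = 26. total_sold = 21
  Event 2 (restock 34): 26 + 34 = 60
  Event 3 (restock 21): 60 + 21 = 81
  Event 4 (sale 25): sell min(25,81)=25. stock: 81 - 25 = 56. total_sold = 46
  Event 5 (restock 39): 56 + 39 = 95
  Event 6 (sale 16): sell min(16,95)=16. stock: 95 - 16 = 79. total_sold = 62
  Event 7 (restock 8): 79 + 8 = 87
  Event 8 (sale 5): sell min(5,87)=5. stock: 87 - 5 = 82. total_sold = 67
  Event 9 (sale 11): sell min(11,82)=11. stock: 82 - 11 = 71. total_sold = 78
  Event 10 (sale 21): sell min(21,71)=21. stock: 71 - 21 = 50. total_sold = 99
Final: stock = 50, total_sold = 99

Checking against threshold 7:
  After event 1: stock=26 > 7
  After event 2: stock=60 > 7
  After event 3: stock=81 > 7
  After event 4: stock=56 > 7
  After event 5: stock=95 > 7
  After event 6: stock=79 > 7
  After event 7: stock=87 > 7
  After event 8: stock=82 > 7
  After event 9: stock=71 > 7
  After event 10: stock=50 > 7
Alert events: []. Count = 0

Answer: 0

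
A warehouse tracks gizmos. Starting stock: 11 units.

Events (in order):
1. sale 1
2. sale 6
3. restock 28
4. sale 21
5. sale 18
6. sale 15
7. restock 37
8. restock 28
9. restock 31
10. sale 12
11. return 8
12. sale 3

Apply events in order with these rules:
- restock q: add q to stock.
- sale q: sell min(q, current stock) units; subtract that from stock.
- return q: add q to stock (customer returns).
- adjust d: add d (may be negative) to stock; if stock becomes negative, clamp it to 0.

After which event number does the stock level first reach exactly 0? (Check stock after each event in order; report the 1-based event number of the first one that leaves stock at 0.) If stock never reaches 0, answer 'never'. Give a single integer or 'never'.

Processing events:
Start: stock = 11
  Event 1 (sale 1): sell min(1,11)=1. stock: 11 - 1 = 10. total_sold = 1
  Event 2 (sale 6): sell min(6,10)=6. stock: 10 - 6 = 4. total_sold = 7
  Event 3 (restock 28): 4 + 28 = 32
  Event 4 (sale 21): sell min(21,32)=21. stock: 32 - 21 = 11. total_sold = 28
  Event 5 (sale 18): sell min(18,11)=11. stock: 11 - 11 = 0. total_sold = 39
  Event 6 (sale 15): sell min(15,0)=0. stock: 0 - 0 = 0. total_sold = 39
  Event 7 (restock 37): 0 + 37 = 37
  Event 8 (restock 28): 37 + 28 = 65
  Event 9 (restock 31): 65 + 31 = 96
  Event 10 (sale 12): sell min(12,96)=12. stock: 96 - 12 = 84. total_sold = 51
  Event 11 (return 8): 84 + 8 = 92
  Event 12 (sale 3): sell min(3,92)=3. stock: 92 - 3 = 89. total_sold = 54
Final: stock = 89, total_sold = 54

First zero at event 5.

Answer: 5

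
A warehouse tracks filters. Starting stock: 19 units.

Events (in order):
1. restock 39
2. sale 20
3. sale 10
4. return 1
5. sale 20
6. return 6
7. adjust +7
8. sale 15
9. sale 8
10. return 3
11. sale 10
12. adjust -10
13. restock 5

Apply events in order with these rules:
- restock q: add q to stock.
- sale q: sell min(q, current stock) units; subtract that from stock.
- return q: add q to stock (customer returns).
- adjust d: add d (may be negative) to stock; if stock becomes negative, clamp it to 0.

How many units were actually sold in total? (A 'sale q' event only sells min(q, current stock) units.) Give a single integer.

Answer: 75

Derivation:
Processing events:
Start: stock = 19
  Event 1 (restock 39): 19 + 39 = 58
  Event 2 (sale 20): sell min(20,58)=20. stock: 58 - 20 = 38. total_sold = 20
  Event 3 (sale 10): sell min(10,38)=10. stock: 38 - 10 = 28. total_sold = 30
  Event 4 (return 1): 28 + 1 = 29
  Event 5 (sale 20): sell min(20,29)=20. stock: 29 - 20 = 9. total_sold = 50
  Event 6 (return 6): 9 + 6 = 15
  Event 7 (adjust +7): 15 + 7 = 22
  Event 8 (sale 15): sell min(15,22)=15. stock: 22 - 15 = 7. total_sold = 65
  Event 9 (sale 8): sell min(8,7)=7. stock: 7 - 7 = 0. total_sold = 72
  Event 10 (return 3): 0 + 3 = 3
  Event 11 (sale 10): sell min(10,3)=3. stock: 3 - 3 = 0. total_sold = 75
  Event 12 (adjust -10): 0 + -10 = 0 (clamped to 0)
  Event 13 (restock 5): 0 + 5 = 5
Final: stock = 5, total_sold = 75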